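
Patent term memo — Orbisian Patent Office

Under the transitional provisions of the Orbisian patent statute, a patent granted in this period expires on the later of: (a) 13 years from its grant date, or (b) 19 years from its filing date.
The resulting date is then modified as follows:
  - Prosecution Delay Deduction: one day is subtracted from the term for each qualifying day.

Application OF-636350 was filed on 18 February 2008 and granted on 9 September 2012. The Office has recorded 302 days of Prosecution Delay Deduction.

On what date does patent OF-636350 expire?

(a) grant + 13 years → 9 September 2025.
(b) filing + 19 years → 18 February 2027.
Later of the two: 18 February 2027.
Prosecution Delay Deduction: −302 days → 22 April 2026.

April 22, 2026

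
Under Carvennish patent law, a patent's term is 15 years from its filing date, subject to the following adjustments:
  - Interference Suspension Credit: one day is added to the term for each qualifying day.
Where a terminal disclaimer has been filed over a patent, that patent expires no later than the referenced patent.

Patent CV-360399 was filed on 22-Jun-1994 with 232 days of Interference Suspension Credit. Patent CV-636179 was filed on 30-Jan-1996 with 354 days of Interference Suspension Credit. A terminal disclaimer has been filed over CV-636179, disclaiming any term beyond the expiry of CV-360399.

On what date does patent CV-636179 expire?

2010-02-09

Natural term of CV-636179:
  Base: filing + 15 years → 30 January 2011.
  Interference Suspension Credit: +354 days → 19 January 2012.
Expiry of referenced patent CV-360399:
  Base: filing + 15 years → 22 June 2009.
  Interference Suspension Credit: +232 days → 9 February 2010.
Terminal disclaimer: CV-636179 expires on the earlier of 19 January 2012 and 9 February 2010.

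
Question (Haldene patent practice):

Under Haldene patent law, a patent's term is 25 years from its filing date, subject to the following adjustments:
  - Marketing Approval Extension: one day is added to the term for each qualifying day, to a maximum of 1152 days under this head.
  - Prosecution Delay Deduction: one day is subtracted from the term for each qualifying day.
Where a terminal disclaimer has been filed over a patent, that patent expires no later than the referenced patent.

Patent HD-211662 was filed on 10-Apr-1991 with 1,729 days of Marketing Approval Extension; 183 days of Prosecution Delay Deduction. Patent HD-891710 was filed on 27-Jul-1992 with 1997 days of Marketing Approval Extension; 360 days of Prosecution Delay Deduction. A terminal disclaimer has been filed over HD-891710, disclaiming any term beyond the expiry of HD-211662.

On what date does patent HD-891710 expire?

Natural term of HD-891710:
  Base: filing + 25 years → 27 July 2017.
  Marketing Approval Extension: 1997 days claimed exceeds the 1152-day cap, so +1152 days → 21 September 2020.
  Prosecution Delay Deduction: −360 days → 27 September 2019.
Expiry of referenced patent HD-211662:
  Base: filing + 25 years → 10 April 2016.
  Marketing Approval Extension: 1729 days claimed exceeds the 1152-day cap, so +1152 days → 6 June 2019.
  Prosecution Delay Deduction: −183 days → 5 December 2018.
Terminal disclaimer: HD-891710 expires on the earlier of 27 September 2019 and 5 December 2018.

2018-12-05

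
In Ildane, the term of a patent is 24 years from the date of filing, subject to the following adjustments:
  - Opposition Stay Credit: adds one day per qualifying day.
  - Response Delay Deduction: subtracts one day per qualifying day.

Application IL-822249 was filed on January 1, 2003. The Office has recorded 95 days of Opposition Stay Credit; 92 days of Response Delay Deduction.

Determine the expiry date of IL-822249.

January 4, 2027

Base term: filing date + 24 years → 1 January 2027.
Opposition Stay Credit: +95 days → 6 April 2027.
Response Delay Deduction: −92 days → 4 January 2027.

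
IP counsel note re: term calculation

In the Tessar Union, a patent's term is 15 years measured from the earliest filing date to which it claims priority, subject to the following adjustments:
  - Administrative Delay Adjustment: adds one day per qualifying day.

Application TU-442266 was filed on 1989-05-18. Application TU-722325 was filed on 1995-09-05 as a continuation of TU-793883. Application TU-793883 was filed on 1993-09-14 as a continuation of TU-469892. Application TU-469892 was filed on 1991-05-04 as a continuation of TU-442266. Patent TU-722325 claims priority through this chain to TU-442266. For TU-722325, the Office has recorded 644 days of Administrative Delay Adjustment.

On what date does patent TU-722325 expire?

Earliest priority filing: 18 May 1989.
Base term: 18 May 1989 + 15 years → 18 May 2004.
Administrative Delay Adjustment: +644 days → 21 February 2006.

February 21, 2006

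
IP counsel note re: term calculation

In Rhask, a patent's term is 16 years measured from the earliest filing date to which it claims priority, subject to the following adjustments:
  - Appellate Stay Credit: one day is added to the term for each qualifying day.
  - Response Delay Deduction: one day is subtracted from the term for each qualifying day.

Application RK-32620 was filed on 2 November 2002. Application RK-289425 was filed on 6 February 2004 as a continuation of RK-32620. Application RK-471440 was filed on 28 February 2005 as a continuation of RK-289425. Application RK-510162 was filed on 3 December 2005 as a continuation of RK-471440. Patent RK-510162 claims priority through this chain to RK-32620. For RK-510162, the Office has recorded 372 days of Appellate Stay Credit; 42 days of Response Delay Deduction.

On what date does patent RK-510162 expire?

Earliest priority filing: 2 November 2002.
Base term: 2 November 2002 + 16 years → 2 November 2018.
Appellate Stay Credit: +372 days → 9 November 2019.
Response Delay Deduction: −42 days → 28 September 2019.

2019-09-28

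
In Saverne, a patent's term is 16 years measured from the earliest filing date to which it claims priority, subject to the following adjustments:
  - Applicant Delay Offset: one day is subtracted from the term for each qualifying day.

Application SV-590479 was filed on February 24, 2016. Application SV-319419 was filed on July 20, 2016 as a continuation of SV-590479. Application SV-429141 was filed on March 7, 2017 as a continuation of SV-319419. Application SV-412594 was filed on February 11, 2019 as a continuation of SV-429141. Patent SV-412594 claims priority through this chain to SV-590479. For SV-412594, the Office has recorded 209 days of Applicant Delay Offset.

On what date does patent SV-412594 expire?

Earliest priority filing: 24 February 2016.
Base term: 24 February 2016 + 16 years → 24 February 2032.
Applicant Delay Offset: −209 days → 30 July 2031.

2031-07-30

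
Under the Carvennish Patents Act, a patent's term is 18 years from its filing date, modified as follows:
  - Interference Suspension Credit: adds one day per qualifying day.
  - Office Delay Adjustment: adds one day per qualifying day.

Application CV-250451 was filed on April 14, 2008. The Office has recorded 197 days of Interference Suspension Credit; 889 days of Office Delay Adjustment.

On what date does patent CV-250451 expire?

April 4, 2029

Base term: filing date + 18 years → 14 April 2026.
Interference Suspension Credit: +197 days → 28 October 2026.
Office Delay Adjustment: +889 days → 4 April 2029.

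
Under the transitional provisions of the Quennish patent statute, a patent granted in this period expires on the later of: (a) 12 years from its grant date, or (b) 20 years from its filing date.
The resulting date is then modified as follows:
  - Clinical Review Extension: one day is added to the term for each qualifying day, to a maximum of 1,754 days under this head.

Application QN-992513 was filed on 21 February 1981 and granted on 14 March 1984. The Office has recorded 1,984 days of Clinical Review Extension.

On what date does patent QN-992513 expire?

(a) grant + 12 years → 14 March 1996.
(b) filing + 20 years → 21 February 2001.
Later of the two: 21 February 2001.
Clinical Review Extension: 1984 days claimed exceeds the 1754-day cap, so +1754 days → 11 December 2005.

December 11, 2005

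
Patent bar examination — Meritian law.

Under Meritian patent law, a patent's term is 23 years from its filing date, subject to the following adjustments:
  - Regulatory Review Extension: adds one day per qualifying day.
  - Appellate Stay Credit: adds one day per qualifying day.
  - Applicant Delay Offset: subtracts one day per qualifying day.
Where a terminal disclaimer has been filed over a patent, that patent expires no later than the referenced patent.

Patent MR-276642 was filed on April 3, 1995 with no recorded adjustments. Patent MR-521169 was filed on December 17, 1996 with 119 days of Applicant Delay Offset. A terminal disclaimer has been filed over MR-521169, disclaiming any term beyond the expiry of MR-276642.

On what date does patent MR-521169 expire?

2018-04-03

Natural term of MR-521169:
  Base: filing + 23 years → 17 December 2019.
  Applicant Delay Offset: −119 days → 20 August 2019.
Expiry of referenced patent MR-276642:
  Base: filing + 23 years → 3 April 2018.
Terminal disclaimer: MR-521169 expires on the earlier of 20 August 2019 and 3 April 2018.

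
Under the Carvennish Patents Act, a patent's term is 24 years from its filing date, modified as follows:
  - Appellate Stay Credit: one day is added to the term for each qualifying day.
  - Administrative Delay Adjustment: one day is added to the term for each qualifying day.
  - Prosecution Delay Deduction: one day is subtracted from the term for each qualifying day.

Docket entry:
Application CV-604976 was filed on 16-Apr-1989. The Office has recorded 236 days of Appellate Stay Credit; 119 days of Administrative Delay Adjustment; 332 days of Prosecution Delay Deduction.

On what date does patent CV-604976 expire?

2013-05-09

Base term: filing date + 24 years → 16 April 2013.
Appellate Stay Credit: +236 days → 8 December 2013.
Administrative Delay Adjustment: +119 days → 6 April 2014.
Prosecution Delay Deduction: −332 days → 9 May 2013.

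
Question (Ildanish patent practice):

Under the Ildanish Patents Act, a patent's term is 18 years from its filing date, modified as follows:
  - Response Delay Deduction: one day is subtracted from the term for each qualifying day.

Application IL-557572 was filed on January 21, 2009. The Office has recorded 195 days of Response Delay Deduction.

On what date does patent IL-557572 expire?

Base term: filing date + 18 years → 21 January 2027.
Response Delay Deduction: −195 days → 10 July 2026.

July 10, 2026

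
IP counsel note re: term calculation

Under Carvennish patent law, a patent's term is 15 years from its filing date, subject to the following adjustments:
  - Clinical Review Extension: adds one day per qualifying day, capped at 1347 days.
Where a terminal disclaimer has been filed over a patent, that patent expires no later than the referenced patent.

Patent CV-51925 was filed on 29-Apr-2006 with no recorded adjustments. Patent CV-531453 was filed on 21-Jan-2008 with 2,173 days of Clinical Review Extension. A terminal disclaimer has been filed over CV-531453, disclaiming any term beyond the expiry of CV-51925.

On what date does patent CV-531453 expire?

2021-04-29

Natural term of CV-531453:
  Base: filing + 15 years → 21 January 2023.
  Clinical Review Extension: 2173 days claimed exceeds the 1347-day cap, so +1347 days → 29 September 2026.
Expiry of referenced patent CV-51925:
  Base: filing + 15 years → 29 April 2021.
Terminal disclaimer: CV-531453 expires on the earlier of 29 September 2026 and 29 April 2021.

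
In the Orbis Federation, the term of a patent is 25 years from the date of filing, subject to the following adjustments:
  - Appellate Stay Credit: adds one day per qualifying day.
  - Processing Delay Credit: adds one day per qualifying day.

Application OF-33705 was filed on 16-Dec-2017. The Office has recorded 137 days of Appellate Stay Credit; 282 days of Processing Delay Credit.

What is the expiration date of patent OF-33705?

2044-02-08

Base term: filing date + 25 years → 16 December 2042.
Appellate Stay Credit: +137 days → 2 May 2043.
Processing Delay Credit: +282 days → 8 February 2044.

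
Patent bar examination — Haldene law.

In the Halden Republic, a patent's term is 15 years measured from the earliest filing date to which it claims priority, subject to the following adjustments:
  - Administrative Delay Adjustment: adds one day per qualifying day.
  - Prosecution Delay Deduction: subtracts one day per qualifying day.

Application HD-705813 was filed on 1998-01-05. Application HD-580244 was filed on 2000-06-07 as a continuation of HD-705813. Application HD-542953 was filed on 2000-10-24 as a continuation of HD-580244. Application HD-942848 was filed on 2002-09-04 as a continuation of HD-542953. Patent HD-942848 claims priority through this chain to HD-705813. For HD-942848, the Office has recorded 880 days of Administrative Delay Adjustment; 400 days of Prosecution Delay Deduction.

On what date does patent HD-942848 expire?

April 30, 2014

Earliest priority filing: 5 January 1998.
Base term: 5 January 1998 + 15 years → 5 January 2013.
Administrative Delay Adjustment: +880 days → 4 June 2015.
Prosecution Delay Deduction: −400 days → 30 April 2014.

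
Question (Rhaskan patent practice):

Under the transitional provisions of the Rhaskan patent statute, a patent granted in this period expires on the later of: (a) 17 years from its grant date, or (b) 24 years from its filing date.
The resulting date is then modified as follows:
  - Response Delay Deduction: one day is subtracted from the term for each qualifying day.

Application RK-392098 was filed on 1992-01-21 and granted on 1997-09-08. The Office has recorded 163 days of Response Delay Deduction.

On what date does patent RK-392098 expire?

2015-08-11

(a) grant + 17 years → 8 September 2014.
(b) filing + 24 years → 21 January 2016.
Later of the two: 21 January 2016.
Response Delay Deduction: −163 days → 11 August 2015.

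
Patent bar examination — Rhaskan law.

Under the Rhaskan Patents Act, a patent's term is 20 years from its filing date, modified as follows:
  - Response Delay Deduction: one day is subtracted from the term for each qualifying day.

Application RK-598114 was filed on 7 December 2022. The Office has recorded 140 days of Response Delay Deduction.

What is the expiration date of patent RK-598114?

2042-07-20

Base term: filing date + 20 years → 7 December 2042.
Response Delay Deduction: −140 days → 20 July 2042.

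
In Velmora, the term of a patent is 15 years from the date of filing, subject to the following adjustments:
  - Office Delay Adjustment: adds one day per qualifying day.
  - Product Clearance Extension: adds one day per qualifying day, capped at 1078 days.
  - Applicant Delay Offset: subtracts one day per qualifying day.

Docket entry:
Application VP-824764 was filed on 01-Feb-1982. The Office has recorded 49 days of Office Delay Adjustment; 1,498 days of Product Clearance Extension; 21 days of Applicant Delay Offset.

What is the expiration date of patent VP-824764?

Base term: filing date + 15 years → 1 February 1997.
Office Delay Adjustment: +49 days → 22 March 1997.
Product Clearance Extension: 1498 days claimed exceeds the 1078-day cap, so +1078 days → 4 March 2000.
Applicant Delay Offset: −21 days → 12 February 2000.

2000-02-12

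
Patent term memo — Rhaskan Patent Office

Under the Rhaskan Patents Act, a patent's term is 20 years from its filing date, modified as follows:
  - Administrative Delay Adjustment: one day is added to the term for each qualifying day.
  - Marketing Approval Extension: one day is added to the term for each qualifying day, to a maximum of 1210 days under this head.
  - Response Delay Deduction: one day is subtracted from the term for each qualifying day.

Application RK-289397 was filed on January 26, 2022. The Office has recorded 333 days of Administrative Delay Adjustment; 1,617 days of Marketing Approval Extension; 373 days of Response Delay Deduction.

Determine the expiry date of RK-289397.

2045-04-10

Base term: filing date + 20 years → 26 January 2042.
Administrative Delay Adjustment: +333 days → 25 December 2042.
Marketing Approval Extension: 1617 days claimed exceeds the 1210-day cap, so +1210 days → 18 April 2046.
Response Delay Deduction: −373 days → 10 April 2045.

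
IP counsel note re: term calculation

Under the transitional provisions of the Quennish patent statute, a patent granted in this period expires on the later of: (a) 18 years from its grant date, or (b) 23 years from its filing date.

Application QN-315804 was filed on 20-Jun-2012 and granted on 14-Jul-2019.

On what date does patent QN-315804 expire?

(a) grant + 18 years → 14 July 2037.
(b) filing + 23 years → 20 June 2035.
Later of the two: 14 July 2037.

2037-07-14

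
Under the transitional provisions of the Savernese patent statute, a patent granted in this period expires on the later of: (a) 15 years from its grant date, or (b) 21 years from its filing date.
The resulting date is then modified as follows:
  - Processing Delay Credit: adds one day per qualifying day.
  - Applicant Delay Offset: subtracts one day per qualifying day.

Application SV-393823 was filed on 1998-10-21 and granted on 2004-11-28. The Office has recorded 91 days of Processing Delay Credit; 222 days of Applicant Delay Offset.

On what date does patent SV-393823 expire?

2019-07-20

(a) grant + 15 years → 28 November 2019.
(b) filing + 21 years → 21 October 2019.
Later of the two: 28 November 2019.
Processing Delay Credit: +91 days → 27 February 2020.
Applicant Delay Offset: −222 days → 20 July 2019.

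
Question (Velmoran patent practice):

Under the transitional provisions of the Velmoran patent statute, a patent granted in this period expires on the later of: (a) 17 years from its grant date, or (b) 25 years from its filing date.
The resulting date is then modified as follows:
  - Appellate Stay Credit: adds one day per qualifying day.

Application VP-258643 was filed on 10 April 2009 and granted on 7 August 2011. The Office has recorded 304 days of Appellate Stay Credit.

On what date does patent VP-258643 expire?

(a) grant + 17 years → 7 August 2028.
(b) filing + 25 years → 10 April 2034.
Later of the two: 10 April 2034.
Appellate Stay Credit: +304 days → 8 February 2035.

2035-02-08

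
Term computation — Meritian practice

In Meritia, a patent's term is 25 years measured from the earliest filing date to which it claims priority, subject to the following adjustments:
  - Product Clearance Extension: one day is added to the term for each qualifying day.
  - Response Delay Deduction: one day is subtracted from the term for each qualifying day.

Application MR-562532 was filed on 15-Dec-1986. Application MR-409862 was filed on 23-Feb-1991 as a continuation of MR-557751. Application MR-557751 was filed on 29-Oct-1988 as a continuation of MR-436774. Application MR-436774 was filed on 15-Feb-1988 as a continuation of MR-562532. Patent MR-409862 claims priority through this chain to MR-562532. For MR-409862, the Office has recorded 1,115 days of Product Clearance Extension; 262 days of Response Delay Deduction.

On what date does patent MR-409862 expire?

2014-04-16

Earliest priority filing: 15 December 1986.
Base term: 15 December 1986 + 25 years → 15 December 2011.
Product Clearance Extension: +1115 days → 3 January 2015.
Response Delay Deduction: −262 days → 16 April 2014.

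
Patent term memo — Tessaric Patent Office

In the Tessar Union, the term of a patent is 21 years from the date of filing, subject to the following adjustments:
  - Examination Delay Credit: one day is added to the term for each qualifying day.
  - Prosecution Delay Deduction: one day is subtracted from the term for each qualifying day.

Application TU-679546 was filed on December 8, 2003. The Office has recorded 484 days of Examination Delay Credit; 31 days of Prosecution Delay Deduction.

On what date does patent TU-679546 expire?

Base term: filing date + 21 years → 8 December 2024.
Examination Delay Credit: +484 days → 6 April 2026.
Prosecution Delay Deduction: −31 days → 6 March 2026.

March 6, 2026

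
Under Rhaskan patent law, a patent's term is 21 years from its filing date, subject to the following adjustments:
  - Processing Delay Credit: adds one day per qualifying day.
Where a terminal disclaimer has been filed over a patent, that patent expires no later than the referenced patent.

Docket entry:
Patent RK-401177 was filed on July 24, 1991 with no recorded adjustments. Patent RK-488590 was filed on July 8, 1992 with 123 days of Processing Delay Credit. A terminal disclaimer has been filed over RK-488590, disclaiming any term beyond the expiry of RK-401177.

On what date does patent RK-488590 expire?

Natural term of RK-488590:
  Base: filing + 21 years → 8 July 2013.
  Processing Delay Credit: +123 days → 8 November 2013.
Expiry of referenced patent RK-401177:
  Base: filing + 21 years → 24 July 2012.
Terminal disclaimer: RK-488590 expires on the earlier of 8 November 2013 and 24 July 2012.

July 24, 2012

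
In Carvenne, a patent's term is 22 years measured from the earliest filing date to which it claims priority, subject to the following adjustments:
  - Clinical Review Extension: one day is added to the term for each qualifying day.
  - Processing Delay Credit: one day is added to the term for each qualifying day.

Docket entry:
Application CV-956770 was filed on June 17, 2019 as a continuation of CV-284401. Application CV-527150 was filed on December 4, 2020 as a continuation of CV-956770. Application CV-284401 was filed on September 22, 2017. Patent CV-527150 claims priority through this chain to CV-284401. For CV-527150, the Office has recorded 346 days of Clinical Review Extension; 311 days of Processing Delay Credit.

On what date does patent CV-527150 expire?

Earliest priority filing: 22 September 2017.
Base term: 22 September 2017 + 22 years → 22 September 2039.
Clinical Review Extension: +346 days → 2 September 2040.
Processing Delay Credit: +311 days → 10 July 2041.

July 10, 2041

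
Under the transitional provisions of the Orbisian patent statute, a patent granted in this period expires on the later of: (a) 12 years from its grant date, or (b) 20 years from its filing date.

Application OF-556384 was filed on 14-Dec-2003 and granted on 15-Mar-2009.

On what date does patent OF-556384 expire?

(a) grant + 12 years → 15 March 2021.
(b) filing + 20 years → 14 December 2023.
Later of the two: 14 December 2023.

December 14, 2023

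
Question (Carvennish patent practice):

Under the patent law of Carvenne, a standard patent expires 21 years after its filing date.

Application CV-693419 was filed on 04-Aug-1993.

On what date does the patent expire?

2014-08-04

Filing date + 21 years → 4 August 2014.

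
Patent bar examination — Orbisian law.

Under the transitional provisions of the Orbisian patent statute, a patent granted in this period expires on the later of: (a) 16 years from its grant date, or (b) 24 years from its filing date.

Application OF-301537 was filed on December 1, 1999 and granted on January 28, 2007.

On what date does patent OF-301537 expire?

(a) grant + 16 years → 28 January 2023.
(b) filing + 24 years → 1 December 2023.
Later of the two: 1 December 2023.

2023-12-01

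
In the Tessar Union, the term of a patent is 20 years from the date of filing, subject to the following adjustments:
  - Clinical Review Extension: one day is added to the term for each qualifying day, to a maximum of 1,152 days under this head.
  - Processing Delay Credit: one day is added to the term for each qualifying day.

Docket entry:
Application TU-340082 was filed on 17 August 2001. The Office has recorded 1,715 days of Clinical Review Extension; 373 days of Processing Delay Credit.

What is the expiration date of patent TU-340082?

October 20, 2025

Base term: filing date + 20 years → 17 August 2021.
Clinical Review Extension: 1715 days claimed exceeds the 1152-day cap, so +1152 days → 12 October 2024.
Processing Delay Credit: +373 days → 20 October 2025.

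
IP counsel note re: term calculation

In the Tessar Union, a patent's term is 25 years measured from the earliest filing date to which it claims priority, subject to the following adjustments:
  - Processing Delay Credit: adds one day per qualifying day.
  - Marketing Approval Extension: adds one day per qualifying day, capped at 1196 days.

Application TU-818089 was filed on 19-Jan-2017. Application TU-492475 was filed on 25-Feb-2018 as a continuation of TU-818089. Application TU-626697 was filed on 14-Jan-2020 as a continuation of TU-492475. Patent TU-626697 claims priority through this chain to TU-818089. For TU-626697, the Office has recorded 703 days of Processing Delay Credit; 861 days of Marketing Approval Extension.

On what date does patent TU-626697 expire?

Earliest priority filing: 19 January 2017.
Base term: 19 January 2017 + 25 years → 19 January 2042.
Processing Delay Credit: +703 days → 23 December 2043.
Marketing Approval Extension: 861 days (within the 1196-day cap) → +861 days → 2 May 2046.

May 2, 2046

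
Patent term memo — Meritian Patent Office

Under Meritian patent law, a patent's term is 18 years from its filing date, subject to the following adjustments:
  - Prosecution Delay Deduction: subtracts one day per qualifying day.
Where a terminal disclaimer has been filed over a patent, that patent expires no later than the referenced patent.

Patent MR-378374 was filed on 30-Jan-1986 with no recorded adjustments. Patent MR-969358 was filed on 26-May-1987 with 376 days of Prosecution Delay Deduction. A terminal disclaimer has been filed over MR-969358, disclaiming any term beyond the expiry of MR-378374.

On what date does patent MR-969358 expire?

Natural term of MR-969358:
  Base: filing + 18 years → 26 May 2005.
  Prosecution Delay Deduction: −376 days → 15 May 2004.
Expiry of referenced patent MR-378374:
  Base: filing + 18 years → 30 January 2004.
Terminal disclaimer: MR-969358 expires on the earlier of 15 May 2004 and 30 January 2004.

January 30, 2004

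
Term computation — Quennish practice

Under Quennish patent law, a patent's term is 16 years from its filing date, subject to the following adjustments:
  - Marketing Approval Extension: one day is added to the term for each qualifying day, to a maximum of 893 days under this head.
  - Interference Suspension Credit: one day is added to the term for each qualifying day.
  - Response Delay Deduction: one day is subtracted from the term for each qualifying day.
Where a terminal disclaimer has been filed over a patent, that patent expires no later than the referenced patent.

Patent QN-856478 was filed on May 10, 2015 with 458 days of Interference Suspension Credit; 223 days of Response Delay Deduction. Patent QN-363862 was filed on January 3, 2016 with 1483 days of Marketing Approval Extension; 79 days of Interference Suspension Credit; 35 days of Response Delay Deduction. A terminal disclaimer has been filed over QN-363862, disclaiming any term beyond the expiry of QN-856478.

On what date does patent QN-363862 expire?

Natural term of QN-363862:
  Base: filing + 16 years → 3 January 2032.
  Marketing Approval Extension: 1483 days claimed exceeds the 893-day cap, so +893 days → 14 June 2034.
  Interference Suspension Credit: +79 days → 1 September 2034.
  Response Delay Deduction: −35 days → 28 July 2034.
Expiry of referenced patent QN-856478:
  Base: filing + 16 years → 10 May 2031.
  Interference Suspension Credit: +458 days → 10 August 2032.
  Response Delay Deduction: −223 days → 31 December 2031.
Terminal disclaimer: QN-363862 expires on the earlier of 28 July 2034 and 31 December 2031.

2031-12-31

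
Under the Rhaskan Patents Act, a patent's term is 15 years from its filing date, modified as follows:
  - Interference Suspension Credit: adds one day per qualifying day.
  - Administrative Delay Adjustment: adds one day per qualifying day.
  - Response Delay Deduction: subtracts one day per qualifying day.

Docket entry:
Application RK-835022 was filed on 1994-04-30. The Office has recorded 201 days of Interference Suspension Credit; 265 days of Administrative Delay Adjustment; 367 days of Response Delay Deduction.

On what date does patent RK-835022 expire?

August 7, 2009

Base term: filing date + 15 years → 30 April 2009.
Interference Suspension Credit: +201 days → 17 November 2009.
Administrative Delay Adjustment: +265 days → 9 August 2010.
Response Delay Deduction: −367 days → 7 August 2009.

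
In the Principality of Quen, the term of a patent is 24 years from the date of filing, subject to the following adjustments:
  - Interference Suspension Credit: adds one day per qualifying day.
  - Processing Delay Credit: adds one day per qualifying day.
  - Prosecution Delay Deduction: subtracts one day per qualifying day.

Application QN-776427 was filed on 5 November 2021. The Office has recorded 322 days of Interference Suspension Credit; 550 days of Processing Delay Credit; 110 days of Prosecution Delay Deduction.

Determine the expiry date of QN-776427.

2047-12-07

Base term: filing date + 24 years → 5 November 2045.
Interference Suspension Credit: +322 days → 23 September 2046.
Processing Delay Credit: +550 days → 26 March 2048.
Prosecution Delay Deduction: −110 days → 7 December 2047.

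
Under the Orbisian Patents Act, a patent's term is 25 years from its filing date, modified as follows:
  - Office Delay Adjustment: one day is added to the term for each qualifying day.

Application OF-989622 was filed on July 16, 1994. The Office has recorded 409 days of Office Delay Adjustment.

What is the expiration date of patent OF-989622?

2020-08-28

Base term: filing date + 25 years → 16 July 2019.
Office Delay Adjustment: +409 days → 28 August 2020.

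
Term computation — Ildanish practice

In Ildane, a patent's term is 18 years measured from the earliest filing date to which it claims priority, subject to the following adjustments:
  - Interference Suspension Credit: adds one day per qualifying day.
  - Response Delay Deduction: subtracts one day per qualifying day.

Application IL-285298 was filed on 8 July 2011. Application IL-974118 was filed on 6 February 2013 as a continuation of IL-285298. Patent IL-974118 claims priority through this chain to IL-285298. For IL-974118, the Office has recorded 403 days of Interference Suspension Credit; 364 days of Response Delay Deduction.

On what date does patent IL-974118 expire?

August 16, 2029

Earliest priority filing: 8 July 2011.
Base term: 8 July 2011 + 18 years → 8 July 2029.
Interference Suspension Credit: +403 days → 15 August 2030.
Response Delay Deduction: −364 days → 16 August 2029.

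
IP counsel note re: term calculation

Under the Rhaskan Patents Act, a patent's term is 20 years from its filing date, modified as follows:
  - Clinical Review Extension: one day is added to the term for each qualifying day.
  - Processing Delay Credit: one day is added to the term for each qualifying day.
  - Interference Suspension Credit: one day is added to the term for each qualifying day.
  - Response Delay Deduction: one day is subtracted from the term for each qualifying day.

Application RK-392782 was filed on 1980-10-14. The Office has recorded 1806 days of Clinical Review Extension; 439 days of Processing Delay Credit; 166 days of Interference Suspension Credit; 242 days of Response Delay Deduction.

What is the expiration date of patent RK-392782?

September 22, 2006

Base term: filing date + 20 years → 14 October 2000.
Clinical Review Extension: +1806 days → 24 September 2005.
Processing Delay Credit: +439 days → 7 December 2006.
Interference Suspension Credit: +166 days → 22 May 2007.
Response Delay Deduction: −242 days → 22 September 2006.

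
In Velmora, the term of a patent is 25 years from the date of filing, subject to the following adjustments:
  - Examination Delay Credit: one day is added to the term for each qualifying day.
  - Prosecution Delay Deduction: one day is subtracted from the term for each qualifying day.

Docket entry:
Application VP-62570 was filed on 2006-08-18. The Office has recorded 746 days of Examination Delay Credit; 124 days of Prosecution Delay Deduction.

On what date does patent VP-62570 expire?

Base term: filing date + 25 years → 18 August 2031.
Examination Delay Credit: +746 days → 2 September 2033.
Prosecution Delay Deduction: −124 days → 1 May 2033.

2033-05-01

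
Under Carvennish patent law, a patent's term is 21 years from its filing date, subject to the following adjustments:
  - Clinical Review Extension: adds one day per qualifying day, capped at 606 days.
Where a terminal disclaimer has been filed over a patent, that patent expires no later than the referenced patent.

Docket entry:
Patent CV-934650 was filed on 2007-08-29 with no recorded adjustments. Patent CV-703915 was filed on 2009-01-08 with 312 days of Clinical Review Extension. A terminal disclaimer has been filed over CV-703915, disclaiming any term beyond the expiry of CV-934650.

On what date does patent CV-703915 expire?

August 29, 2028

Natural term of CV-703915:
  Base: filing + 21 years → 8 January 2030.
  Clinical Review Extension: 312 days (within the 606-day cap) → +312 days → 16 November 2030.
Expiry of referenced patent CV-934650:
  Base: filing + 21 years → 29 August 2028.
Terminal disclaimer: CV-703915 expires on the earlier of 16 November 2030 and 29 August 2028.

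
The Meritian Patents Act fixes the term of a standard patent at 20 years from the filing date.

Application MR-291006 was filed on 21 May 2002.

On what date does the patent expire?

2022-05-21

Filing date + 20 years → 21 May 2022.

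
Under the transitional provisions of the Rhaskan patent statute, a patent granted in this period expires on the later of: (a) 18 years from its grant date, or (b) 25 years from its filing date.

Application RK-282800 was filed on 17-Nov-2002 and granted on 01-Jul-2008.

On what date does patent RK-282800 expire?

November 17, 2027

(a) grant + 18 years → 1 July 2026.
(b) filing + 25 years → 17 November 2027.
Later of the two: 17 November 2027.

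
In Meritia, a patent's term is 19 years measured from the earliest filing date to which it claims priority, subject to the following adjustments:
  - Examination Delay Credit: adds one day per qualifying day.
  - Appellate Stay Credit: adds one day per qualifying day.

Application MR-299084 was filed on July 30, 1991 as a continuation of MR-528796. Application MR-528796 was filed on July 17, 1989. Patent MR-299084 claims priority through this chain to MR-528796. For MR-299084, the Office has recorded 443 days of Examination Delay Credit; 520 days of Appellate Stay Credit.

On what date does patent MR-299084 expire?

March 7, 2011

Earliest priority filing: 17 July 1989.
Base term: 17 July 1989 + 19 years → 17 July 2008.
Examination Delay Credit: +443 days → 3 October 2009.
Appellate Stay Credit: +520 days → 7 March 2011.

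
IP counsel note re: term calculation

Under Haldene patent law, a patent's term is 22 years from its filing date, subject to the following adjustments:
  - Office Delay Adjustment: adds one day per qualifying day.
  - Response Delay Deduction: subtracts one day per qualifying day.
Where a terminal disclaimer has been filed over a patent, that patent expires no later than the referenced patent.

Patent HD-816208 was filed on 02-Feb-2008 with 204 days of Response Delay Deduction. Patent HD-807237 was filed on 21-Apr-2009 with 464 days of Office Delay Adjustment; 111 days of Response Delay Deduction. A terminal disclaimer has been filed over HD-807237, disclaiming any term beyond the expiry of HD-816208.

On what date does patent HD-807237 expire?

Natural term of HD-807237:
  Base: filing + 22 years → 21 April 2031.
  Office Delay Adjustment: +464 days → 28 July 2032.
  Response Delay Deduction: −111 days → 8 April 2032.
Expiry of referenced patent HD-816208:
  Base: filing + 22 years → 2 February 2030.
  Response Delay Deduction: −204 days → 13 July 2029.
Terminal disclaimer: HD-807237 expires on the earlier of 8 April 2032 and 13 July 2029.

July 13, 2029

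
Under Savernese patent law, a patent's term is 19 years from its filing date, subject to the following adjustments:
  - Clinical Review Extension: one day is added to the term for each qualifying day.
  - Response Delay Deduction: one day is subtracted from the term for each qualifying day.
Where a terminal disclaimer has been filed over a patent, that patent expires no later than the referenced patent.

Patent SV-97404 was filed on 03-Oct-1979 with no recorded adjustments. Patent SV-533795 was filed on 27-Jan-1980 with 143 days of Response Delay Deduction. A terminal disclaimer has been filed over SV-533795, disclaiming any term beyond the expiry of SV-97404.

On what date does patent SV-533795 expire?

September 6, 1998

Natural term of SV-533795:
  Base: filing + 19 years → 27 January 1999.
  Response Delay Deduction: −143 days → 6 September 1998.
Expiry of referenced patent SV-97404:
  Base: filing + 19 years → 3 October 1998.
Terminal disclaimer: SV-533795 expires on the earlier of 6 September 1998 and 3 October 1998.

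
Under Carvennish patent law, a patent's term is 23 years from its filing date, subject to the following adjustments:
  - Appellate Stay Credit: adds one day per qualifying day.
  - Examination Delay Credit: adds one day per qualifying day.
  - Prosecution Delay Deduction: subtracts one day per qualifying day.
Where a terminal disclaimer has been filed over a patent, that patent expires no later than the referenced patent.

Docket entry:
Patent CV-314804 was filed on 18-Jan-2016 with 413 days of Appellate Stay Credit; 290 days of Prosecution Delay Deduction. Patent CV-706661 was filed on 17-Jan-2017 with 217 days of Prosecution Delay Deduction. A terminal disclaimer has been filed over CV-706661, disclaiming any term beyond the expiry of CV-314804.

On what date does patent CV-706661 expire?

2039-05-21

Natural term of CV-706661:
  Base: filing + 23 years → 17 January 2040.
  Prosecution Delay Deduction: −217 days → 14 June 2039.
Expiry of referenced patent CV-314804:
  Base: filing + 23 years → 18 January 2039.
  Appellate Stay Credit: +413 days → 6 March 2040.
  Prosecution Delay Deduction: −290 days → 21 May 2039.
Terminal disclaimer: CV-706661 expires on the earlier of 14 June 2039 and 21 May 2039.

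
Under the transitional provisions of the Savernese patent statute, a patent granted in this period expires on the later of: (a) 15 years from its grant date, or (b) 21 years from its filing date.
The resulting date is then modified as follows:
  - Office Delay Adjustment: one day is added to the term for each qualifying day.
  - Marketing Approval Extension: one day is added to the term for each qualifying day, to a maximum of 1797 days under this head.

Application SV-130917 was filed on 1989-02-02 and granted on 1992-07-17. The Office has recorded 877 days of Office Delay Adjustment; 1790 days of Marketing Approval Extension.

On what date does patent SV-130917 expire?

(a) grant + 15 years → 17 July 2007.
(b) filing + 21 years → 2 February 2010.
Later of the two: 2 February 2010.
Office Delay Adjustment: +877 days → 28 June 2012.
Marketing Approval Extension: 1790 days (within the 1797-day cap) → +1790 days → 23 May 2017.

2017-05-23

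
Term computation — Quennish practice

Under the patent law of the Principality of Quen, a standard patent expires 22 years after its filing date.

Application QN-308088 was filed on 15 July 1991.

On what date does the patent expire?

Filing date + 22 years → 15 July 2013.

2013-07-15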